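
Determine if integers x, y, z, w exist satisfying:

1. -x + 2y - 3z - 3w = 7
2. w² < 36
Yes

Take x = 0, y = 5, z = 0, w = 1. Substituting into each constraint:
  (1) 0 + 2(5) - 3(0) - 3(1) = 7 ✓
  (2) w² = (1)² = 1, and 1 < 36 ✓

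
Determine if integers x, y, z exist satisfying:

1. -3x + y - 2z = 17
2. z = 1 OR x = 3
Yes

Take x = 3, y = 0, z = -13. Substituting into each constraint:
  (1) -3(3) + 0 - 2(-13) = 17 ✓
  (2) x = 3, target 3 ✓ (second branch holds)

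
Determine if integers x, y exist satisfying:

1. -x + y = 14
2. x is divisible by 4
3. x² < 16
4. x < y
Yes

Take x = 0, y = 14. Substituting into each constraint:
  (1) 0 + 14 = 14 ✓
  (2) 0 = 4 × 0, remainder 0 ✓
  (3) x² = (0)² = 0, and 0 < 16 ✓
  (4) 0 < 14 ✓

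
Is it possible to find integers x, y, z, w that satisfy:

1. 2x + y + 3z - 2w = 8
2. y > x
Yes

Take x = 0, y = 1, z = 3, w = 1. Substituting into each constraint:
  (1) 2(0) + 1 + 3(3) - 2(1) = 8 ✓
  (2) 1 > 0 ✓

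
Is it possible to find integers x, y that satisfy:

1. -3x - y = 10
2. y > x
Yes

Take x = -3, y = -1. Substituting into each constraint:
  (1) -3(-3) + 1 = 10 ✓
  (2) -1 > -3 ✓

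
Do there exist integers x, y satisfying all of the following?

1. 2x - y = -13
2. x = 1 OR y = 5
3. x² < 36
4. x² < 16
Yes

Take x = 1, y = 15. Substituting into each constraint:
  (1) 2(1) + (-15) = -13 ✓
  (2) x = 1, target 1 ✓ (first branch holds)
  (3) x² = (1)² = 1, and 1 < 36 ✓
  (4) x² = (1)² = 1, and 1 < 16 ✓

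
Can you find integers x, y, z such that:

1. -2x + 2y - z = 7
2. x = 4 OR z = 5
Yes

Take x = -6, y = 0, z = 5. Substituting into each constraint:
  (1) -2(-6) + 2(0) + (-5) = 7 ✓
  (2) z = 5, target 5 ✓ (second branch holds)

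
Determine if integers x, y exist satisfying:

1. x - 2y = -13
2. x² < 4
Yes

Take x = -1, y = 6. Substituting into each constraint:
  (1) (-1) - 2(6) = -13 ✓
  (2) x² = (-1)² = 1, and 1 < 4 ✓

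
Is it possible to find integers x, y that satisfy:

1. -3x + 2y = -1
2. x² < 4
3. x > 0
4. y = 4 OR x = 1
Yes

Take x = 1, y = 1. Substituting into each constraint:
  (1) -3(1) + 2(1) = -1 ✓
  (2) x² = (1)² = 1, and 1 < 4 ✓
  (3) 1 > 0 ✓
  (4) x = 1, target 1 ✓ (second branch holds)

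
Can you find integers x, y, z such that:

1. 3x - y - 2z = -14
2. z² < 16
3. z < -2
Yes

Take x = 0, y = 20, z = -3. Substituting into each constraint:
  (1) 3(0) + (-20) - 2(-3) = -14 ✓
  (2) z² = (-3)² = 9, and 9 < 16 ✓
  (3) -3 < -2 ✓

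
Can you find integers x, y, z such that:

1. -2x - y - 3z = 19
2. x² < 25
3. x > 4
No

A contradictory subset is {x² < 25, x > 4}. No integer assignment can satisfy these jointly:

  - x² < 25: restricts x to |x| ≤ 4
  - x > 4: bounds one variable relative to a constant

Direct contradiction: the bounds on x require x ≥ 5 and x ≤ 4 simultaneously, which is empty.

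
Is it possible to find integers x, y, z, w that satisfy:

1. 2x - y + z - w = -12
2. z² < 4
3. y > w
Yes

Take x = 0, y = 7, z = 0, w = 5. Substituting into each constraint:
  (1) 2(0) + (-7) + 0 + (-5) = -12 ✓
  (2) z² = (0)² = 0, and 0 < 4 ✓
  (3) 7 > 5 ✓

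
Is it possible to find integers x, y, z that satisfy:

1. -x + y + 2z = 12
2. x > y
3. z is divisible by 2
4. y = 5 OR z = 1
Yes

Take x = 9, y = 5, z = 8. Substituting into each constraint:
  (1) (-9) + 5 + 2(8) = 12 ✓
  (2) 9 > 5 ✓
  (3) 8 = 2 × 4, remainder 0 ✓
  (4) y = 5, target 5 ✓ (first branch holds)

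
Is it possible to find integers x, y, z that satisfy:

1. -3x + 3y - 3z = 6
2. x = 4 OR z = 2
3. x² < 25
Yes

Take x = 4, y = 0, z = -6. Substituting into each constraint:
  (1) -3(4) + 3(0) - 3(-6) = 6 ✓
  (2) x = 4, target 4 ✓ (first branch holds)
  (3) x² = (4)² = 16, and 16 < 25 ✓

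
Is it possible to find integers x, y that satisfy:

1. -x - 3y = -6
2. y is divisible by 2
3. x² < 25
Yes

Take x = 0, y = 2. Substituting into each constraint:
  (1) 0 - 3(2) = -6 ✓
  (2) 2 = 2 × 1, remainder 0 ✓
  (3) x² = (0)² = 0, and 0 < 25 ✓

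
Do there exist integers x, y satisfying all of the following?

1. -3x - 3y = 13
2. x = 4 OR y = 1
No

Even the single constraint (-3x - 3y = 13) is infeasible over the integers.

  - -3x - 3y = 13: every term on the left is divisible by 3, so the LHS ≡ 0 (mod 3), but the RHS 13 is not — no integer solution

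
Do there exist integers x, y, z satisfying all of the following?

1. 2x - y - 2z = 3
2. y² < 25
Yes

Take x = 0, y = -3, z = 0. Substituting into each constraint:
  (1) 2(0) + 3 - 2(0) = 3 ✓
  (2) y² = (-3)² = 9, and 9 < 25 ✓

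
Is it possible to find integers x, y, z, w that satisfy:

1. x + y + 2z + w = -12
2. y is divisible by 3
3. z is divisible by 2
Yes

Take x = 0, y = 0, z = 0, w = -12. Substituting into each constraint:
  (1) 0 + 0 + 2(0) + (-12) = -12 ✓
  (2) 0 = 3 × 0, remainder 0 ✓
  (3) 0 = 2 × 0, remainder 0 ✓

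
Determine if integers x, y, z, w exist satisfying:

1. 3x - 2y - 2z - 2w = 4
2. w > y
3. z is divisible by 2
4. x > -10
Yes

Take x = 2, y = -1, z = 2, w = 0. Substituting into each constraint:
  (1) 3(2) - 2(-1) - 2(2) - 2(0) = 4 ✓
  (2) 0 > -1 ✓
  (3) 2 = 2 × 1, remainder 0 ✓
  (4) 2 > -10 ✓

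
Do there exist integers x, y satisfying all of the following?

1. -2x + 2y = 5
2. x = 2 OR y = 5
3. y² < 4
No

Even the single constraint (-2x + 2y = 5) is infeasible over the integers.

  - -2x + 2y = 5: every term on the left is divisible by 2, so the LHS ≡ 0 (mod 2), but the RHS 5 is not — no integer solution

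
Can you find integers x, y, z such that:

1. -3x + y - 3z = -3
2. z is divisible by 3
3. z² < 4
Yes

Take x = 1, y = 0, z = 0. Substituting into each constraint:
  (1) -3(1) + 0 - 3(0) = -3 ✓
  (2) 0 = 3 × 0, remainder 0 ✓
  (3) z² = (0)² = 0, and 0 < 4 ✓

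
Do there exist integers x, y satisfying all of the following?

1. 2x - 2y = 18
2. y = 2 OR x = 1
Yes

Take x = 1, y = -8. Substituting into each constraint:
  (1) 2(1) - 2(-8) = 18 ✓
  (2) x = 1, target 1 ✓ (second branch holds)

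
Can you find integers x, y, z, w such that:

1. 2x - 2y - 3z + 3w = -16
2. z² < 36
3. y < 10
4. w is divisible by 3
Yes

Take x = -5, y = 0, z = 2, w = 0. Substituting into each constraint:
  (1) 2(-5) - 2(0) - 3(2) + 3(0) = -16 ✓
  (2) z² = (2)² = 4, and 4 < 36 ✓
  (3) 0 < 10 ✓
  (4) 0 = 3 × 0, remainder 0 ✓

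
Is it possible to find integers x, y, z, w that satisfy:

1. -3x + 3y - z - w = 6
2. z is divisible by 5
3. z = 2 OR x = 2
Yes

Take x = 2, y = 4, z = 0, w = 0. Substituting into each constraint:
  (1) -3(2) + 3(4) + 0 + 0 = 6 ✓
  (2) 0 = 5 × 0, remainder 0 ✓
  (3) x = 2, target 2 ✓ (second branch holds)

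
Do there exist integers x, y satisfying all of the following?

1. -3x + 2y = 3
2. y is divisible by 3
Yes

Take x = -1, y = 0. Substituting into each constraint:
  (1) -3(-1) + 2(0) = 3 ✓
  (2) 0 = 3 × 0, remainder 0 ✓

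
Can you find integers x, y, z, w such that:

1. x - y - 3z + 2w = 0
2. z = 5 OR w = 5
Yes

Take x = 3, y = 0, z = 5, w = 6. Substituting into each constraint:
  (1) 3 + 0 - 3(5) + 2(6) = 0 ✓
  (2) z = 5, target 5 ✓ (first branch holds)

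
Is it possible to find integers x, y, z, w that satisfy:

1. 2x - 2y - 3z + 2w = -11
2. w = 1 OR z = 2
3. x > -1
Yes

Take x = 0, y = 5, z = 1, w = 1. Substituting into each constraint:
  (1) 2(0) - 2(5) - 3(1) + 2(1) = -11 ✓
  (2) w = 1, target 1 ✓ (first branch holds)
  (3) 0 > -1 ✓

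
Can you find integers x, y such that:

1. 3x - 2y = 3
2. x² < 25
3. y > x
No

The full constraint system is jointly infeasible over the integers. Each constraint and what it forces:

  - 3x - 2y = 3: is a linear equation tying the variables together
  - x² < 25: restricts x to |x| ≤ 4
  - y > x: bounds one variable relative to another variable

The bounds confine x to {-4, -3, -2, -1, 0, 1, 2, 3, 4}. For each value, substitute into the equation:
  • x = -4: the equation gives -2y = 15, so y would not be an integer.
  • x = -3: the equation forces y = -6, but y > x fails since -6 ≤ -3.
  • x = -2: the equation gives -2y = 9, so y would not be an integer.
  • x = -1: the equation forces y = -3, but y > x fails since -3 ≤ -1.
  • x = 0: the equation gives -2y = 3, so y would not be an integer.
  • x = 1: the equation forces y = 0, but y > x fails since 0 ≤ 1.
  • x = 2: the equation gives -2y = -3, so y would not be an integer.
  • x = 3: the equation forces y = 3, but y > x fails since 3 ≤ 3.
  • x = 4: the equation gives -2y = -9, so y would not be an integer.
Every case fails, so no integer solution exists.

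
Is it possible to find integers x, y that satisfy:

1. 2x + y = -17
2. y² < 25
Yes

Take x = -9, y = 1. Substituting into each constraint:
  (1) 2(-9) + 1 = -17 ✓
  (2) y² = (1)² = 1, and 1 < 25 ✓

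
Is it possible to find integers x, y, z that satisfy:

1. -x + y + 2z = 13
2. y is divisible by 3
Yes

Take x = 1, y = 0, z = 7. Substituting into each constraint:
  (1) (-1) + 0 + 2(7) = 13 ✓
  (2) 0 = 3 × 0, remainder 0 ✓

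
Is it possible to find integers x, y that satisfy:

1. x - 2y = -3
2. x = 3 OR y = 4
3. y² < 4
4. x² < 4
No

A contradictory subset is {x = 3 OR y = 4, y² < 4, x² < 4}. No integer assignment can satisfy these jointly:

  - x = 3 OR y = 4: forces a choice: either x = 3 or y = 4
  - y² < 4: restricts y to |y| ≤ 1
  - x² < 4: restricts x to |x| ≤ 1

Split on the disjunction (x = 3 OR y = 4):
  • If x = 3: this contradicts x² < 4, which requires |x| ≤ 1.
  • If y = 4: this contradicts y² < 4, which requires |y| ≤ 1.
Both branches are infeasible, so the system has no integer solution.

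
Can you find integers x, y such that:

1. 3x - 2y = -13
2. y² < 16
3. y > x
Yes

Take x = -5, y = -1. Substituting into each constraint:
  (1) 3(-5) - 2(-1) = -13 ✓
  (2) y² = (-1)² = 1, and 1 < 16 ✓
  (3) -1 > -5 ✓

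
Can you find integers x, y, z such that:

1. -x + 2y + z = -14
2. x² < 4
Yes

Take x = 0, y = -7, z = 0. Substituting into each constraint:
  (1) 0 + 2(-7) + 0 = -14 ✓
  (2) x² = (0)² = 0, and 0 < 4 ✓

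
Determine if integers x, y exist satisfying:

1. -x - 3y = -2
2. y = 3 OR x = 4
Yes

Take x = -7, y = 3. Substituting into each constraint:
  (1) 7 - 3(3) = -2 ✓
  (2) y = 3, target 3 ✓ (first branch holds)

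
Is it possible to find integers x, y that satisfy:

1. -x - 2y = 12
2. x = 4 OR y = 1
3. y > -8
Yes

Take x = -14, y = 1. Substituting into each constraint:
  (1) 14 - 2(1) = 12 ✓
  (2) y = 1, target 1 ✓ (second branch holds)
  (3) 1 > -8 ✓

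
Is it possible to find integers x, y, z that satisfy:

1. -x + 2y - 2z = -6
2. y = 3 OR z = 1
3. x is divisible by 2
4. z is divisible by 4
Yes

Take x = 4, y = 3, z = 4. Substituting into each constraint:
  (1) (-4) + 2(3) - 2(4) = -6 ✓
  (2) y = 3, target 3 ✓ (first branch holds)
  (3) 4 = 2 × 2, remainder 0 ✓
  (4) 4 = 4 × 1, remainder 0 ✓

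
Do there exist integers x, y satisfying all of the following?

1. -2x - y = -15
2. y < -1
Yes

Take x = 9, y = -3. Substituting into each constraint:
  (1) -2(9) + 3 = -15 ✓
  (2) -3 < -1 ✓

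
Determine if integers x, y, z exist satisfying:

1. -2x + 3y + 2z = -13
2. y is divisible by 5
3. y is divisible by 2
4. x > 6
No

A contradictory subset is {-2x + 3y + 2z = -13, y is divisible by 2}. No integer assignment can satisfy these jointly:

  - -2x + 3y + 2z = -13: is a linear equation tying the variables together
  - y is divisible by 2: restricts y to multiples of 2

Modular obstruction: writing y = 2y', every remaining term of the linear equation is divisible by 2, so the left side is ≡ 0 (mod 2); but the right side -13 ≡ 1 (mod 2). No integers can satisfy it.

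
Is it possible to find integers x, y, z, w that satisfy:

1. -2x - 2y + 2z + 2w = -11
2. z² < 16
No

Even the single constraint (-2x - 2y + 2z + 2w = -11) is infeasible over the integers.

  - -2x - 2y + 2z + 2w = -11: every term on the left is divisible by 2, so the LHS ≡ 0 (mod 2), but the RHS -11 is not — no integer solution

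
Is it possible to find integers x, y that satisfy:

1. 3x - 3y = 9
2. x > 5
Yes

Take x = 6, y = 3. Substituting into each constraint:
  (1) 3(6) - 3(3) = 9 ✓
  (2) 6 > 5 ✓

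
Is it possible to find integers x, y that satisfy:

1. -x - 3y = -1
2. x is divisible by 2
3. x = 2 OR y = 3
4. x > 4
No

A contradictory subset is {-x - 3y = -1, x = 2 OR y = 3, x > 4}. No integer assignment can satisfy these jointly:

  - -x - 3y = -1: is a linear equation tying the variables together
  - x = 2 OR y = 3: forces a choice: either x = 2 or y = 3
  - x > 4: bounds one variable relative to a constant

Split on the disjunction (x = 2 OR y = 3):
  • If x = 2: this contradicts the bound x ≥ 5.
  • If y = 3: the equation forces x = -8, which contradicts the bound x ≥ 5.
Both branches are infeasible, so the system has no integer solution.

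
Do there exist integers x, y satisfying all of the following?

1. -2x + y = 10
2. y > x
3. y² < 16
Yes

Take x = -5, y = 0. Substituting into each constraint:
  (1) -2(-5) + 0 = 10 ✓
  (2) 0 > -5 ✓
  (3) y² = (0)² = 0, and 0 < 16 ✓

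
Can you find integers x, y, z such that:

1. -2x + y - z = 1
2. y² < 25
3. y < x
Yes

Take x = 1, y = 0, z = -3. Substituting into each constraint:
  (1) -2(1) + 0 + 3 = 1 ✓
  (2) y² = (0)² = 0, and 0 < 25 ✓
  (3) 0 < 1 ✓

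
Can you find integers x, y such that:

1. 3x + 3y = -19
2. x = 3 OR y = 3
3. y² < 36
No

Even the single constraint (3x + 3y = -19) is infeasible over the integers.

  - 3x + 3y = -19: every term on the left is divisible by 3, so the LHS ≡ 0 (mod 3), but the RHS -19 is not — no integer solution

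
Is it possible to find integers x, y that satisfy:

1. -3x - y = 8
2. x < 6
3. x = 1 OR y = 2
Yes

Take x = 1, y = -11. Substituting into each constraint:
  (1) -3(1) + 11 = 8 ✓
  (2) 1 < 6 ✓
  (3) x = 1, target 1 ✓ (first branch holds)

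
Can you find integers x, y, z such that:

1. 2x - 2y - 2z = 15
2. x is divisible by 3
No

Even the single constraint (2x - 2y - 2z = 15) is infeasible over the integers.

  - 2x - 2y - 2z = 15: every term on the left is divisible by 2, so the LHS ≡ 0 (mod 2), but the RHS 15 is not — no integer solution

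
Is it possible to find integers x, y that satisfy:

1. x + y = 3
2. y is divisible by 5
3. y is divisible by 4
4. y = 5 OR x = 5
No

A contradictory subset is {x + y = 3, y is divisible by 4, y = 5 OR x = 5}. No integer assignment can satisfy these jointly:

  - x + y = 3: is a linear equation tying the variables together
  - y is divisible by 4: restricts y to multiples of 4
  - y = 5 OR x = 5: forces a choice: either y = 5 or x = 5

Split on the disjunction (y = 5 OR x = 5):
  • If y = 5: this contradicts the divisibility constraint — 5 is not a multiple of 4.
  • If x = 5: with x = 5, writing y = 4y', every remaining term of the linear equation is divisible by 4, so the left side is ≡ 0 (mod 4); but the right side -2 ≡ 2 (mod 4). No integers can satisfy it.
Both branches are infeasible, so the system has no integer solution.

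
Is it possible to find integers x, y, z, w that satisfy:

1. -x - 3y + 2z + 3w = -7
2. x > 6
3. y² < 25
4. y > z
Yes

Take x = 7, y = 1, z = 0, w = 1. Substituting into each constraint:
  (1) (-7) - 3(1) + 2(0) + 3(1) = -7 ✓
  (2) 7 > 6 ✓
  (3) y² = (1)² = 1, and 1 < 25 ✓
  (4) 1 > 0 ✓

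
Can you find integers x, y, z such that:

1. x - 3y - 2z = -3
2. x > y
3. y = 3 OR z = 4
Yes

Take x = 4, y = 3, z = -1. Substituting into each constraint:
  (1) 4 - 3(3) - 2(-1) = -3 ✓
  (2) 4 > 3 ✓
  (3) y = 3, target 3 ✓ (first branch holds)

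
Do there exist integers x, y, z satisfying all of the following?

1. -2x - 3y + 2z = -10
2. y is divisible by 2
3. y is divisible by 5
Yes

Take x = 0, y = 0, z = -5. Substituting into each constraint:
  (1) -2(0) - 3(0) + 2(-5) = -10 ✓
  (2) 0 = 2 × 0, remainder 0 ✓
  (3) 0 = 5 × 0, remainder 0 ✓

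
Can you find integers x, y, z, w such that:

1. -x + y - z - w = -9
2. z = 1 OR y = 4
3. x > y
Yes

Take x = 5, y = 4, z = 2, w = 6. Substituting into each constraint:
  (1) (-5) + 4 + (-2) + (-6) = -9 ✓
  (2) y = 4, target 4 ✓ (second branch holds)
  (3) 5 > 4 ✓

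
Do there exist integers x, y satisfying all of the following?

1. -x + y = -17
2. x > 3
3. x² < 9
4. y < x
No

A contradictory subset is {x > 3, x² < 9}. No integer assignment can satisfy these jointly:

  - x > 3: bounds one variable relative to a constant
  - x² < 9: restricts x to |x| ≤ 2

Direct contradiction: the bounds on x require x ≥ 4 and x ≤ 2 simultaneously, which is empty.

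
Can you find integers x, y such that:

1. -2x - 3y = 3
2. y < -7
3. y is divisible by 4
No

A contradictory subset is {-2x - 3y = 3, y is divisible by 4}. No integer assignment can satisfy these jointly:

  - -2x - 3y = 3: is a linear equation tying the variables together
  - y is divisible by 4: restricts y to multiples of 4

Modular obstruction: writing y = 4y', every remaining term of the linear equation is divisible by 2, so the left side is ≡ 0 (mod 2); but the right side 3 ≡ 1 (mod 2). No integers can satisfy it.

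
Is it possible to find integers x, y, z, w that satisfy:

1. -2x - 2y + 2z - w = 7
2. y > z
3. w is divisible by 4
No

A contradictory subset is {-2x - 2y + 2z - w = 7, w is divisible by 4}. No integer assignment can satisfy these jointly:

  - -2x - 2y + 2z - w = 7: is a linear equation tying the variables together
  - w is divisible by 4: restricts w to multiples of 4

Modular obstruction: writing w = 4w', every remaining term of the linear equation is divisible by 2, so the left side is ≡ 0 (mod 2); but the right side 7 ≡ 1 (mod 2). No integers can satisfy it.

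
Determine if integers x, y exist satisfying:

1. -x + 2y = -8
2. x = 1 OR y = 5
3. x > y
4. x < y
No

A contradictory subset is {x > y, x < y}. No integer assignment can satisfy these jointly:

  - x > y: bounds one variable relative to another variable
  - x < y: bounds one variable relative to another variable

Direct contradiction: x > y and y > x cannot both hold.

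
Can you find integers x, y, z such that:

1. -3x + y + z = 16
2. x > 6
Yes

Take x = 7, y = 37, z = 0. Substituting into each constraint:
  (1) -3(7) + 37 + 0 = 16 ✓
  (2) 7 > 6 ✓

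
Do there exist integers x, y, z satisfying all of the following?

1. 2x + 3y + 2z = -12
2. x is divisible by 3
Yes

Take x = 0, y = -4, z = 0. Substituting into each constraint:
  (1) 2(0) + 3(-4) + 2(0) = -12 ✓
  (2) 0 = 3 × 0, remainder 0 ✓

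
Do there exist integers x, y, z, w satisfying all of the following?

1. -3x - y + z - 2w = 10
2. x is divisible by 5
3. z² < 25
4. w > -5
Yes

Take x = 0, y = -8, z = 2, w = 0. Substituting into each constraint:
  (1) -3(0) + 8 + 2 - 2(0) = 10 ✓
  (2) 0 = 5 × 0, remainder 0 ✓
  (3) z² = (2)² = 4, and 4 < 25 ✓
  (4) 0 > -5 ✓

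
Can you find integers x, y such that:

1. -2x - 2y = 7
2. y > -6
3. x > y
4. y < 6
No

Even the single constraint (-2x - 2y = 7) is infeasible over the integers.

  - -2x - 2y = 7: every term on the left is divisible by 2, so the LHS ≡ 0 (mod 2), but the RHS 7 is not — no integer solution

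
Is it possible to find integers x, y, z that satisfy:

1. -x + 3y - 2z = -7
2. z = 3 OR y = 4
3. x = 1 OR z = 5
Yes

Take x = 9, y = 4, z = 5. Substituting into each constraint:
  (1) (-9) + 3(4) - 2(5) = -7 ✓
  (2) y = 4, target 4 ✓ (second branch holds)
  (3) z = 5, target 5 ✓ (second branch holds)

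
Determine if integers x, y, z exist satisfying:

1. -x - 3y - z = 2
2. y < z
Yes

Take x = -3, y = 0, z = 1. Substituting into each constraint:
  (1) 3 - 3(0) + (-1) = 2 ✓
  (2) 0 < 1 ✓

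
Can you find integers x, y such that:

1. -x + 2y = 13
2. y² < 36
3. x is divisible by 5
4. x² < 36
Yes

Take x = -5, y = 4. Substituting into each constraint:
  (1) 5 + 2(4) = 13 ✓
  (2) y² = (4)² = 16, and 16 < 36 ✓
  (3) -5 = 5 × -1, remainder 0 ✓
  (4) x² = (-5)² = 25, and 25 < 36 ✓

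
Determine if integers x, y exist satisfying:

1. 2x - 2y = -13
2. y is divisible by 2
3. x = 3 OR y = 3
No

Even the single constraint (2x - 2y = -13) is infeasible over the integers.

  - 2x - 2y = -13: every term on the left is divisible by 2, so the LHS ≡ 0 (mod 2), but the RHS -13 is not — no integer solution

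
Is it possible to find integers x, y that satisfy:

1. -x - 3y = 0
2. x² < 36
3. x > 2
Yes

Take x = 3, y = -1. Substituting into each constraint:
  (1) (-3) - 3(-1) = 0 ✓
  (2) x² = (3)² = 9, and 9 < 36 ✓
  (3) 3 > 2 ✓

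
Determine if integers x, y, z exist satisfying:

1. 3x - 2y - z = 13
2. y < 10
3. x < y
Yes

Take x = 0, y = 1, z = -15. Substituting into each constraint:
  (1) 3(0) - 2(1) + 15 = 13 ✓
  (2) 1 < 10 ✓
  (3) 0 < 1 ✓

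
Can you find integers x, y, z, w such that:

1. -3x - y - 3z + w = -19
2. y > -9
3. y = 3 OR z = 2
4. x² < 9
Yes

Take x = -1, y = 3, z = 7, w = 2. Substituting into each constraint:
  (1) -3(-1) + (-3) - 3(7) + 2 = -19 ✓
  (2) 3 > -9 ✓
  (3) y = 3, target 3 ✓ (first branch holds)
  (4) x² = (-1)² = 1, and 1 < 9 ✓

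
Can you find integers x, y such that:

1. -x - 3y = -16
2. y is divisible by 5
Yes

Take x = 16, y = 0. Substituting into each constraint:
  (1) (-16) - 3(0) = -16 ✓
  (2) 0 = 5 × 0, remainder 0 ✓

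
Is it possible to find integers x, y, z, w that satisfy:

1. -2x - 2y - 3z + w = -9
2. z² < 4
Yes

Take x = 0, y = 3, z = 1, w = 0. Substituting into each constraint:
  (1) -2(0) - 2(3) - 3(1) + 0 = -9 ✓
  (2) z² = (1)² = 1, and 1 < 4 ✓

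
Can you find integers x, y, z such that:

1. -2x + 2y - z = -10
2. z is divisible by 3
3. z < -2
Yes

Take x = 2, y = -6, z = -6. Substituting into each constraint:
  (1) -2(2) + 2(-6) + 6 = -10 ✓
  (2) -6 = 3 × -2, remainder 0 ✓
  (3) -6 < -2 ✓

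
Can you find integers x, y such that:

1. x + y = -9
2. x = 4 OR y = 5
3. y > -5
Yes

Take x = -14, y = 5. Substituting into each constraint:
  (1) (-14) + 5 = -9 ✓
  (2) y = 5, target 5 ✓ (second branch holds)
  (3) 5 > -5 ✓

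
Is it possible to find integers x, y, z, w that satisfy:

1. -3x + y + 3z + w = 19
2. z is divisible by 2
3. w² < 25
Yes

Take x = 0, y = 19, z = 0, w = 0. Substituting into each constraint:
  (1) -3(0) + 19 + 3(0) + 0 = 19 ✓
  (2) 0 = 2 × 0, remainder 0 ✓
  (3) w² = (0)² = 0, and 0 < 25 ✓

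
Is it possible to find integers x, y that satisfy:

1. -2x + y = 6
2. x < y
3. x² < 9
Yes

Take x = 0, y = 6. Substituting into each constraint:
  (1) -2(0) + 6 = 6 ✓
  (2) 0 < 6 ✓
  (3) x² = (0)² = 0, and 0 < 9 ✓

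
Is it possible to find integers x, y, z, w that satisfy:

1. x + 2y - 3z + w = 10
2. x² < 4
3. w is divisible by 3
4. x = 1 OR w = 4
Yes

Take x = 1, y = 0, z = -3, w = 0. Substituting into each constraint:
  (1) 1 + 2(0) - 3(-3) + 0 = 10 ✓
  (2) x² = (1)² = 1, and 1 < 4 ✓
  (3) 0 = 3 × 0, remainder 0 ✓
  (4) x = 1, target 1 ✓ (first branch holds)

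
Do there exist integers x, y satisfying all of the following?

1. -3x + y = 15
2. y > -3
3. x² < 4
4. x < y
Yes

Take x = 0, y = 15. Substituting into each constraint:
  (1) -3(0) + 15 = 15 ✓
  (2) 15 > -3 ✓
  (3) x² = (0)² = 0, and 0 < 4 ✓
  (4) 0 < 15 ✓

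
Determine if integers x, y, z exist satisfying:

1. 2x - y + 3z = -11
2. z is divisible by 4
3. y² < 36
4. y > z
Yes

Take x = -5, y = 1, z = 0. Substituting into each constraint:
  (1) 2(-5) + (-1) + 3(0) = -11 ✓
  (2) 0 = 4 × 0, remainder 0 ✓
  (3) y² = (1)² = 1, and 1 < 36 ✓
  (4) 1 > 0 ✓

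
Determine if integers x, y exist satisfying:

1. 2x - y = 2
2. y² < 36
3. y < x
Yes

Take x = 1, y = 0. Substituting into each constraint:
  (1) 2(1) + 0 = 2 ✓
  (2) y² = (0)² = 0, and 0 < 36 ✓
  (3) 0 < 1 ✓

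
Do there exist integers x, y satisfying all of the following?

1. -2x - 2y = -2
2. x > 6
Yes

Take x = 7, y = -6. Substituting into each constraint:
  (1) -2(7) - 2(-6) = -2 ✓
  (2) 7 > 6 ✓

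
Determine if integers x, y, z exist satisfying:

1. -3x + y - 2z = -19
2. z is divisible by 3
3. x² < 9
Yes

Take x = 2, y = -13, z = 0. Substituting into each constraint:
  (1) -3(2) + (-13) - 2(0) = -19 ✓
  (2) 0 = 3 × 0, remainder 0 ✓
  (3) x² = (2)² = 4, and 4 < 9 ✓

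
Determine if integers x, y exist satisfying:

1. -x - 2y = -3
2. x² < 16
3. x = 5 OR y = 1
Yes

Take x = 1, y = 1. Substituting into each constraint:
  (1) (-1) - 2(1) = -3 ✓
  (2) x² = (1)² = 1, and 1 < 16 ✓
  (3) y = 1, target 1 ✓ (second branch holds)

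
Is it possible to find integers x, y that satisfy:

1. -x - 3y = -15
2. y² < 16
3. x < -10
No

The full constraint system is jointly infeasible over the integers. Each constraint and what it forces:

  - -x - 3y = -15: is a linear equation tying the variables together
  - y² < 16: restricts y to |y| ≤ 3
  - x < -10: bounds one variable relative to a constant

Range argument: with x ∈ [−∞, -11], y ∈ [-3, 3], the left side of the equation is at least 2, but the right side is -15 < 2. No integer solution exists.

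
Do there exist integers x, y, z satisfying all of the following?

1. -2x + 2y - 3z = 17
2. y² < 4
Yes

Take x = -10, y = 0, z = 1. Substituting into each constraint:
  (1) -2(-10) + 2(0) - 3(1) = 17 ✓
  (2) y² = (0)² = 0, and 0 < 4 ✓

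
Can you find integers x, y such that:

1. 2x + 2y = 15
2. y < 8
No

Even the single constraint (2x + 2y = 15) is infeasible over the integers.

  - 2x + 2y = 15: every term on the left is divisible by 2, so the LHS ≡ 0 (mod 2), but the RHS 15 is not — no integer solution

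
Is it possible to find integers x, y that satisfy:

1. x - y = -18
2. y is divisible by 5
Yes

Take x = -18, y = 0. Substituting into each constraint:
  (1) (-18) + 0 = -18 ✓
  (2) 0 = 5 × 0, remainder 0 ✓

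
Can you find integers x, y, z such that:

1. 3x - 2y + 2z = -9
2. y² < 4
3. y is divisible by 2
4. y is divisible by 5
Yes

Take x = -3, y = 0, z = 0. Substituting into each constraint:
  (1) 3(-3) - 2(0) + 2(0) = -9 ✓
  (2) y² = (0)² = 0, and 0 < 4 ✓
  (3) 0 = 2 × 0, remainder 0 ✓
  (4) 0 = 5 × 0, remainder 0 ✓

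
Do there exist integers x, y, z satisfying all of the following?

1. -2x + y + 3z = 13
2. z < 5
Yes

Take x = -5, y = 0, z = 1. Substituting into each constraint:
  (1) -2(-5) + 0 + 3(1) = 13 ✓
  (2) 1 < 5 ✓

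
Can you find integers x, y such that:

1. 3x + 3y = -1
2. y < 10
No

Even the single constraint (3x + 3y = -1) is infeasible over the integers.

  - 3x + 3y = -1: every term on the left is divisible by 3, so the LHS ≡ 0 (mod 3), but the RHS -1 is not — no integer solution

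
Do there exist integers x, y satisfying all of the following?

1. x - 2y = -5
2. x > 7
Yes

Take x = 9, y = 7. Substituting into each constraint:
  (1) 9 - 2(7) = -5 ✓
  (2) 9 > 7 ✓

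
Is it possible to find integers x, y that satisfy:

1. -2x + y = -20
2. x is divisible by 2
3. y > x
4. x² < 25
No

A contradictory subset is {-2x + y = -20, y > x, x² < 25}. No integer assignment can satisfy these jointly:

  - -2x + y = -20: is a linear equation tying the variables together
  - y > x: bounds one variable relative to another variable
  - x² < 25: restricts x to |x| ≤ 4

Propagating the comparison: y > x and x ≥ -4 give y ≥ -3. Range argument: with x ∈ [-4, 4], y ∈ [-3, ∞], the left side of the equation is at least -11, but the right side is -20 < -11. No integer solution exists.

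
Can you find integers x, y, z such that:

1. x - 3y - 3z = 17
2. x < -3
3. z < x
Yes

Take x = -4, y = -2, z = -5. Substituting into each constraint:
  (1) (-4) - 3(-2) - 3(-5) = 17 ✓
  (2) -4 < -3 ✓
  (3) -5 < -4 ✓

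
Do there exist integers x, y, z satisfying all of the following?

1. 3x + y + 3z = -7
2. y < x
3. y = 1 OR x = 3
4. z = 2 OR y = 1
Yes

Take x = 3, y = -22, z = 2. Substituting into each constraint:
  (1) 3(3) + (-22) + 3(2) = -7 ✓
  (2) -22 < 3 ✓
  (3) x = 3, target 3 ✓ (second branch holds)
  (4) z = 2, target 2 ✓ (first branch holds)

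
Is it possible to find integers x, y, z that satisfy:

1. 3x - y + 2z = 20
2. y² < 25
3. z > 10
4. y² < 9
Yes

Take x = 0, y = 2, z = 11. Substituting into each constraint:
  (1) 3(0) + (-2) + 2(11) = 20 ✓
  (2) y² = (2)² = 4, and 4 < 25 ✓
  (3) 11 > 10 ✓
  (4) y² = (2)² = 4, and 4 < 9 ✓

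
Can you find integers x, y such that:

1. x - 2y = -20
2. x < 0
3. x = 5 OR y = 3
Yes

Take x = -14, y = 3. Substituting into each constraint:
  (1) (-14) - 2(3) = -20 ✓
  (2) -14 < 0 ✓
  (3) y = 3, target 3 ✓ (second branch holds)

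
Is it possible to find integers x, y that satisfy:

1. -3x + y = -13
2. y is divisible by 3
No

The full constraint system is jointly infeasible over the integers. Each constraint and what it forces:

  - -3x + y = -13: is a linear equation tying the variables together
  - y is divisible by 3: restricts y to multiples of 3

Modular obstruction: writing y = 3y', every remaining term of the linear equation is divisible by 3, so the left side is ≡ 0 (mod 3); but the right side -13 ≡ 2 (mod 3). No integers can satisfy it.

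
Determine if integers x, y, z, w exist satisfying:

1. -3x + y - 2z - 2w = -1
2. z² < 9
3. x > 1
Yes

Take x = 3, y = 0, z = 0, w = -4. Substituting into each constraint:
  (1) -3(3) + 0 - 2(0) - 2(-4) = -1 ✓
  (2) z² = (0)² = 0, and 0 < 9 ✓
  (3) 3 > 1 ✓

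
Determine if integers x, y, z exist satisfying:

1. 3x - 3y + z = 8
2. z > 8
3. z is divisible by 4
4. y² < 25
Yes

Take x = -5, y = -1, z = 20. Substituting into each constraint:
  (1) 3(-5) - 3(-1) + 20 = 8 ✓
  (2) 20 > 8 ✓
  (3) 20 = 4 × 5, remainder 0 ✓
  (4) y² = (-1)² = 1, and 1 < 25 ✓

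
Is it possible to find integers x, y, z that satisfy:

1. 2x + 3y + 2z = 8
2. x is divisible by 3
Yes

Take x = 0, y = 0, z = 4. Substituting into each constraint:
  (1) 2(0) + 3(0) + 2(4) = 8 ✓
  (2) 0 = 3 × 0, remainder 0 ✓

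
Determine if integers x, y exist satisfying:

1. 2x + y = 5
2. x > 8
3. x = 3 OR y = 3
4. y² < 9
No

A contradictory subset is {2x + y = 5, x > 8, x = 3 OR y = 3}. No integer assignment can satisfy these jointly:

  - 2x + y = 5: is a linear equation tying the variables together
  - x > 8: bounds one variable relative to a constant
  - x = 3 OR y = 3: forces a choice: either x = 3 or y = 3

Split on the disjunction (x = 3 OR y = 3):
  • If x = 3: this contradicts the bound x ≥ 9.
  • If y = 3: the equation forces x = 1, which contradicts the bound x ≥ 9.
Both branches are infeasible, so the system has no integer solution.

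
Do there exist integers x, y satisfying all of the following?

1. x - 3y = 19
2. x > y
Yes

Take x = -8, y = -9. Substituting into each constraint:
  (1) (-8) - 3(-9) = 19 ✓
  (2) -8 > -9 ✓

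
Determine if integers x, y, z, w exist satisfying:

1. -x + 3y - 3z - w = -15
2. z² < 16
Yes

Take x = 0, y = -5, z = 0, w = 0. Substituting into each constraint:
  (1) 0 + 3(-5) - 3(0) + 0 = -15 ✓
  (2) z² = (0)² = 0, and 0 < 16 ✓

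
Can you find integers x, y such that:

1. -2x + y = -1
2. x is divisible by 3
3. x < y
Yes

Take x = 3, y = 5. Substituting into each constraint:
  (1) -2(3) + 5 = -1 ✓
  (2) 3 = 3 × 1, remainder 0 ✓
  (3) 3 < 5 ✓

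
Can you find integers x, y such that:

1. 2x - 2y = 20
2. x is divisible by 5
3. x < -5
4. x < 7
Yes

Take x = -10, y = -20. Substituting into each constraint:
  (1) 2(-10) - 2(-20) = 20 ✓
  (2) -10 = 5 × -2, remainder 0 ✓
  (3) -10 < -5 ✓
  (4) -10 < 7 ✓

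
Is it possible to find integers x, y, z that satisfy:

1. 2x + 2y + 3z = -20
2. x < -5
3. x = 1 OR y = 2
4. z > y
Yes

Take x = -18, y = 2, z = 4. Substituting into each constraint:
  (1) 2(-18) + 2(2) + 3(4) = -20 ✓
  (2) -18 < -5 ✓
  (3) y = 2, target 2 ✓ (second branch holds)
  (4) 4 > 2 ✓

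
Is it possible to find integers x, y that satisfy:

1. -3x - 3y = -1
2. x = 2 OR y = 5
No

Even the single constraint (-3x - 3y = -1) is infeasible over the integers.

  - -3x - 3y = -1: every term on the left is divisible by 3, so the LHS ≡ 0 (mod 3), but the RHS -1 is not — no integer solution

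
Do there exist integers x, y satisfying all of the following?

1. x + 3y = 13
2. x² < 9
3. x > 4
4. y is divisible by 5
No

A contradictory subset is {x² < 9, x > 4}. No integer assignment can satisfy these jointly:

  - x² < 9: restricts x to |x| ≤ 2
  - x > 4: bounds one variable relative to a constant

Direct contradiction: the bounds on x require x ≥ 5 and x ≤ 2 simultaneously, which is empty.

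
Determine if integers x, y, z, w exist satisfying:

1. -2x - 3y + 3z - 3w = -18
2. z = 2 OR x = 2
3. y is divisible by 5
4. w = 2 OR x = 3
Yes

Take x = 3, y = 5, z = 2, w = 1. Substituting into each constraint:
  (1) -2(3) - 3(5) + 3(2) - 3(1) = -18 ✓
  (2) z = 2, target 2 ✓ (first branch holds)
  (3) 5 = 5 × 1, remainder 0 ✓
  (4) x = 3, target 3 ✓ (second branch holds)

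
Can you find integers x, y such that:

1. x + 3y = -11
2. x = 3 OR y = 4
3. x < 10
Yes

Take x = -23, y = 4. Substituting into each constraint:
  (1) (-23) + 3(4) = -11 ✓
  (2) y = 4, target 4 ✓ (second branch holds)
  (3) -23 < 10 ✓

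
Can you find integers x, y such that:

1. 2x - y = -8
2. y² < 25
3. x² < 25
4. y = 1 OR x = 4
No

A contradictory subset is {2x - y = -8, y² < 25, y = 1 OR x = 4}. No integer assignment can satisfy these jointly:

  - 2x - y = -8: is a linear equation tying the variables together
  - y² < 25: restricts y to |y| ≤ 4
  - y = 1 OR x = 4: forces a choice: either y = 1 or x = 4

Split on the disjunction (y = 1 OR x = 4):
  • If y = 1: with y = 1, every remaining term of the linear equation is divisible by 2, so the left side is ≡ 0 (mod 2); but the right side -7 ≡ 1 (mod 2). No integers can satisfy it.
  • If x = 4: the equation forces y = 16, but y² < 25 requires |y| ≤ 4.
Both branches are infeasible, so the system has no integer solution.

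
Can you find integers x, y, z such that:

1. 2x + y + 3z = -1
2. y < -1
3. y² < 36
Yes

Take x = -1, y = -2, z = 1. Substituting into each constraint:
  (1) 2(-1) + (-2) + 3(1) = -1 ✓
  (2) -2 < -1 ✓
  (3) y² = (-2)² = 4, and 4 < 36 ✓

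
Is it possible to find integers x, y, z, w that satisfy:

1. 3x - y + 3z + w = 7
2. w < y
Yes

Take x = 3, y = 2, z = 0, w = 0. Substituting into each constraint:
  (1) 3(3) + (-2) + 3(0) + 0 = 7 ✓
  (2) 0 < 2 ✓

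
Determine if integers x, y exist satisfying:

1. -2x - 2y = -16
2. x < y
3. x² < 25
Yes

Take x = 0, y = 8. Substituting into each constraint:
  (1) -2(0) - 2(8) = -16 ✓
  (2) 0 < 8 ✓
  (3) x² = (0)² = 0, and 0 < 25 ✓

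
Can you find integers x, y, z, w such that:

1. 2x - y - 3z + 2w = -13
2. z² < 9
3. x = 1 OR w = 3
Yes

Take x = -11, y = 0, z = -1, w = 3. Substituting into each constraint:
  (1) 2(-11) + 0 - 3(-1) + 2(3) = -13 ✓
  (2) z² = (-1)² = 1, and 1 < 9 ✓
  (3) w = 3, target 3 ✓ (second branch holds)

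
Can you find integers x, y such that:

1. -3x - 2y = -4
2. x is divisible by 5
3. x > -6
Yes

Take x = 0, y = 2. Substituting into each constraint:
  (1) -3(0) - 2(2) = -4 ✓
  (2) 0 = 5 × 0, remainder 0 ✓
  (3) 0 > -6 ✓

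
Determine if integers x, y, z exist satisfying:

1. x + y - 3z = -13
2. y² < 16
Yes

Take x = -13, y = 0, z = 0. Substituting into each constraint:
  (1) (-13) + 0 - 3(0) = -13 ✓
  (2) y² = (0)² = 0, and 0 < 16 ✓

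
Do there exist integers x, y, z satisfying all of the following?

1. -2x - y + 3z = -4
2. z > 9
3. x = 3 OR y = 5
Yes

Take x = 3, y = 28, z = 10. Substituting into each constraint:
  (1) -2(3) + (-28) + 3(10) = -4 ✓
  (2) 10 > 9 ✓
  (3) x = 3, target 3 ✓ (first branch holds)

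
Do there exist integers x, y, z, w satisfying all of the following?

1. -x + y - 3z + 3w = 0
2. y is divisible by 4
Yes

Take x = 0, y = 0, z = 0, w = 0. Substituting into each constraint:
  (1) 0 + 0 - 3(0) + 3(0) = 0 ✓
  (2) 0 = 4 × 0, remainder 0 ✓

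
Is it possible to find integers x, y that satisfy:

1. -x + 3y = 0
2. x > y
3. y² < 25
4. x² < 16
Yes

Take x = 3, y = 1. Substituting into each constraint:
  (1) (-3) + 3(1) = 0 ✓
  (2) 3 > 1 ✓
  (3) y² = (1)² = 1, and 1 < 25 ✓
  (4) x² = (3)² = 9, and 9 < 16 ✓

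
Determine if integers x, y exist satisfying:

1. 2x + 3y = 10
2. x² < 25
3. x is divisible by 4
Yes

Take x = -4, y = 6. Substituting into each constraint:
  (1) 2(-4) + 3(6) = 10 ✓
  (2) x² = (-4)² = 16, and 16 < 25 ✓
  (3) -4 = 4 × -1, remainder 0 ✓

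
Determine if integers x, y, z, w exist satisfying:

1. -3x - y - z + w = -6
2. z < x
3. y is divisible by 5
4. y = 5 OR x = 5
Yes

Take x = 1, y = 5, z = 0, w = 2. Substituting into each constraint:
  (1) -3(1) + (-5) + 0 + 2 = -6 ✓
  (2) 0 < 1 ✓
  (3) 5 = 5 × 1, remainder 0 ✓
  (4) y = 5, target 5 ✓ (first branch holds)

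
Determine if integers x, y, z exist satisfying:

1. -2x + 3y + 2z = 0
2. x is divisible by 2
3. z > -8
Yes

Take x = 0, y = 0, z = 0. Substituting into each constraint:
  (1) -2(0) + 3(0) + 2(0) = 0 ✓
  (2) 0 = 2 × 0, remainder 0 ✓
  (3) 0 > -8 ✓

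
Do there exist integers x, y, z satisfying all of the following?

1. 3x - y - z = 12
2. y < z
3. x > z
Yes

Take x = 5, y = 1, z = 2. Substituting into each constraint:
  (1) 3(5) + (-1) + (-2) = 12 ✓
  (2) 1 < 2 ✓
  (3) 5 > 2 ✓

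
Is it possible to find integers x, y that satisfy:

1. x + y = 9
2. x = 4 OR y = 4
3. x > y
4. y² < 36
Yes

Take x = 5, y = 4. Substituting into each constraint:
  (1) 5 + 4 = 9 ✓
  (2) y = 4, target 4 ✓ (second branch holds)
  (3) 5 > 4 ✓
  (4) y² = (4)² = 16, and 16 < 36 ✓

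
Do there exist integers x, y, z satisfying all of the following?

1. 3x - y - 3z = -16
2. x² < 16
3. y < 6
Yes

Take x = 0, y = 1, z = 5. Substituting into each constraint:
  (1) 3(0) + (-1) - 3(5) = -16 ✓
  (2) x² = (0)² = 0, and 0 < 16 ✓
  (3) 1 < 6 ✓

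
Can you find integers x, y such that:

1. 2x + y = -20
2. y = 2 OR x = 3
Yes

Take x = -11, y = 2. Substituting into each constraint:
  (1) 2(-11) + 2 = -20 ✓
  (2) y = 2, target 2 ✓ (first branch holds)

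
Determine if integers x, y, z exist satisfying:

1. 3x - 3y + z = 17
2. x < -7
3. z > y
Yes

Take x = -8, y = -20, z = -19. Substituting into each constraint:
  (1) 3(-8) - 3(-20) + (-19) = 17 ✓
  (2) -8 < -7 ✓
  (3) -19 > -20 ✓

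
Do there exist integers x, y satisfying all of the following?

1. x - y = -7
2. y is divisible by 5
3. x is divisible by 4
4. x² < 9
No

The full constraint system is jointly infeasible over the integers. Each constraint and what it forces:

  - x - y = -7: is a linear equation tying the variables together
  - y is divisible by 5: restricts y to multiples of 5
  - x is divisible by 4: restricts x to multiples of 4
  - x² < 9: restricts x to |x| ≤ 2

The bounds confine x to {0} with 4 | x. For each value, substitute into the equation:
  • x = 0: the equation forces y = 7, but 5 does not divide 7.
Every case fails, so no integer solution exists.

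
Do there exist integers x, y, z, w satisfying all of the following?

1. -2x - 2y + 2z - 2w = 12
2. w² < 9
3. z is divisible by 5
Yes

Take x = -5, y = 0, z = 0, w = -1. Substituting into each constraint:
  (1) -2(-5) - 2(0) + 2(0) - 2(-1) = 12 ✓
  (2) w² = (-1)² = 1, and 1 < 9 ✓
  (3) 0 = 5 × 0, remainder 0 ✓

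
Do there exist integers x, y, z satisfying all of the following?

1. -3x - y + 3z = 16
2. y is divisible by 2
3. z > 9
Yes

Take x = 4, y = 2, z = 10. Substituting into each constraint:
  (1) -3(4) + (-2) + 3(10) = 16 ✓
  (2) 2 = 2 × 1, remainder 0 ✓
  (3) 10 > 9 ✓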